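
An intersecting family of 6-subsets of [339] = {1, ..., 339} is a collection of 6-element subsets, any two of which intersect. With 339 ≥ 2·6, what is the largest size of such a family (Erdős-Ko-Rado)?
max |F| = C(338, 5) = 35685838552

The Erdős-Ko-Rado theorem states: for n ≥ 2k, an intersecting family of k-subsets of an n-element set has size at most C(n − 1, k − 1), with equality for 'star' families {A ⊆ [n] : |A| = k, i ∈ A} (fix an element i). For n = 339, k = 6: C(338, 5) = 35685838552.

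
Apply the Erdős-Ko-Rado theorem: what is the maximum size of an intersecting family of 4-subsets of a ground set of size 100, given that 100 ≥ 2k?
max |F| = C(99, 3) = 156849

Erdős-Ko-Rado (1961): when n ≥ 2k, max |F| = C(n−1, k−1). The bound is attained by the star {A : i ∈ A} for any fixed i ∈ [n]. Here C(100−1, 4−1) = C(99, 3) = 156849.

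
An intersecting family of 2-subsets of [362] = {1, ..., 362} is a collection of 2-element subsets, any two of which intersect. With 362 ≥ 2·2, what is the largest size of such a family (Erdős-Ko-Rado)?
max |F| = C(361, 1) = 361

The Erdős-Ko-Rado theorem states: for n ≥ 2k, an intersecting family of k-subsets of an n-element set has size at most C(n − 1, k − 1), with equality for 'star' families {A ⊆ [n] : |A| = k, i ∈ A} (fix an element i). For n = 362, k = 2: C(361, 1) = 361.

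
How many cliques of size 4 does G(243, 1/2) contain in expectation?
E[# K_4] = C(243, 4) · (1/2)^C(4, 2) = 141722460 / 2^6 = 35430615/16 = 2214413.4375

For each 4-subset S of vertices (there are C(243, 4) = 141722460 such S), let X_S = 1 if S induces a K_4 (all C(4, 2) = 6 edges present). Then P(X_S = 1) = (1/2)^6 = 1/64. By linearity of expectation, E[# K_4] = C(243, 4) · (1/2)^6 = 141722460 / 64 = 35430615/16 = 2214413.4375.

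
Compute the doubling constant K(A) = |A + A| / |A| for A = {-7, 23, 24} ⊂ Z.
K = |A + A| / |A| = 6/3 = 2

Enumerate A + A = {a + b : a, b ∈ A}. With |A| = 3, there are |A|^2 = 9 ordered sum pairs; collecting distinct values, A + A = {-14, 16, 17, 46, 47, 48}, so |A + A| = 6. Thus K = 6/3 = 2. For comparison, the minimum possible |A + A| over all 3-element sets is 2·3 − 1 = 5 (so min K = 5/3), attained only by arithmetic progressions.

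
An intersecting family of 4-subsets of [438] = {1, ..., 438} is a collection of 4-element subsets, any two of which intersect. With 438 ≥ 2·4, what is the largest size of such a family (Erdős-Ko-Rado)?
max |F| = C(437, 3) = 13813570

Erdős-Ko-Rado (1961): when n ≥ 2k, max |F| = C(n−1, k−1). The bound is attained by the star {A : i ∈ A} for any fixed i ∈ [n]. Here C(438−1, 4−1) = C(437, 3) = 13813570.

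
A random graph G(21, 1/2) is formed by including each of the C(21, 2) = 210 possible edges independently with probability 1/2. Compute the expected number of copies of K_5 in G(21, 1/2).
E[# K_5] = C(21, 5) · (1/2)^C(5, 2) = 20349 / 2^10 ≈ 19.872070

For each 5-subset S of vertices (there are C(21, 5) = 20349 such S), let X_S = 1 if S induces a K_5 (all C(5, 2) = 10 edges present). Then P(X_S = 1) = (1/2)^10 = 1/1024. By linearity of expectation, E[# K_5] = C(21, 5) · (1/2)^10 = 20349 / 1024 ≈ 19.872070.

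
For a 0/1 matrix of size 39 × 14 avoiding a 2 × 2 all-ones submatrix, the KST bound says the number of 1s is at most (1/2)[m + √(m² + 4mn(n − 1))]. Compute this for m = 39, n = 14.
z(39, 14; 2, 2) ≤ (1/2)[39 + √(39² + 4·39·14·13)] = (1/2)[39 + √29913] = 105.9769

Kővári–Sós–Turán: let r_1, ..., r_39 be the row sums and z = Σ r_i the total number of 1s. Each pair of columns can share at most one row with both entries 1 (else a 2×2 all-ones block appears), so Σ_i C(r_i, 2) ≤ C(14, 2) = 91. By convexity Σ_i C(r_i, 2) ≥ 39·C(z/39, 2) = z(z − 39)/(2·39), giving z² − 39z − 39·14·13 ≤ 0 and hence z ≤ (1/2)[39 + √(1521 + 4·7098)] = (1/2)[39 + √29913] ≈ (1/2)(39 + 172.9538) = 105.9769.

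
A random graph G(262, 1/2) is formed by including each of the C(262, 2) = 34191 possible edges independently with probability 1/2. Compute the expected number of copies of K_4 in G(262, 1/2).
E[# K_4] = C(262, 4) · (1/2)^C(4, 2) = 191868495 / 2^6 = 2997945.234375

For each 4-subset S of vertices (there are C(262, 4) = 191868495 such S), let X_S = 1 if S induces a K_4 (all C(4, 2) = 6 edges present). Then P(X_S = 1) = (1/2)^6 = 1/64. By linearity of expectation, E[# K_4] = C(262, 4) · (1/2)^6 = 191868495 / 64 = 2997945.234375.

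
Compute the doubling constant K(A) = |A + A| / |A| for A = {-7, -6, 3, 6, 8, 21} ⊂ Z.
K = |A + A| / |A| = 20/6 = 10/3

Enumerate A + A = {a + b : a, b ∈ A}. With |A| = 6, there are |A|^2 = 36 ordered sum pairs; collecting distinct values, A + A = {-14, -13, -12, -4, -3, -1, 0, 1, 2, 6, 9, 11, 12, 14, 15, 16, 24, 27, 29, 42}, so |A + A| = 20. Thus K = 20/6 = 10/3. For comparison, the minimum possible |A + A| over all 6-element sets is 2·6 − 1 = 11 (so min K = 11/6), attained only by arithmetic progressions.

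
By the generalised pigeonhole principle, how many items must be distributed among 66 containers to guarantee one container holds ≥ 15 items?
n = (15 − 1)·66 + 1 = 925

By the generalised pigeonhole principle, to guarantee some box contains ≥ r objects we need more than (r − 1) · k objects total. Threshold: n = (r − 1) · k + 1. With r = 15 and k = 66: n = 14 · 66 + 1 = 924 + 1 = 925. For n = 924 = 14 · 66, we can put exactly 14 objects in every box, avoiding 15 in any single one — so 925 is tight.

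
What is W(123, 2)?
W(123, 2) = 123 + 1 = 124

A 2-term AP is any pair of integers, so a monochromatic 2-AP exists iff some colour is used at least twice. With 123 colours, the colouring i ↦ i on {1, ..., 123} uses each colour once, avoiding any monochromatic pair, so W(123, 2) > 123. For {1, ..., 124}, pigeonhole forces two integers of the same colour, which form a monochromatic 2-AP. Hence W(123, 2) = 124.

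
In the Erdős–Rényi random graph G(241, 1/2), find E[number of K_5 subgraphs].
E[# K_5] = C(241, 5) · (1/2)^C(5, 2) = 6497858388 / 2^10 = 1624464597/256 ≈ 6345564.832031

For each 5-subset S of vertices (there are C(241, 5) = 6497858388 such S), let X_S = 1 if S induces a K_5 (all C(5, 2) = 10 edges present). Then P(X_S = 1) = (1/2)^10 = 1/1024. By linearity of expectation, E[# K_5] = C(241, 5) · (1/2)^10 = 6497858388 / 1024 = 1624464597/256 ≈ 6345564.832031.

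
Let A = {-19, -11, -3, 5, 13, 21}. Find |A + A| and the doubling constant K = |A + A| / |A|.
K = |A + A| / |A| = 11/6

Enumerate A + A = {a + b : a, b ∈ A}. With |A| = 6, there are |A|^2 = 36 ordered sum pairs; collecting distinct values, A + A = {-38, -30, -22, -14, -6, 2, 10, 18, 26, 34, 42}, so |A + A| = 11. Thus K = 11/6. Here |A + A| = 2|A| − 1 = 11, the minimum possible — so K = 11/6 is minimal, which holds iff A is an arithmetic progression.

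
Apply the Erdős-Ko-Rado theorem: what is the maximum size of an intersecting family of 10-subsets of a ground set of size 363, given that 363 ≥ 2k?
max |F| = C(362, 9) = 266123082185839570

The Erdős-Ko-Rado theorem states: for n ≥ 2k, an intersecting family of k-subsets of an n-element set has size at most C(n − 1, k − 1), with equality for 'star' families {A ⊆ [n] : |A| = k, i ∈ A} (fix an element i). For n = 363, k = 10: C(362, 9) = 266123082185839570.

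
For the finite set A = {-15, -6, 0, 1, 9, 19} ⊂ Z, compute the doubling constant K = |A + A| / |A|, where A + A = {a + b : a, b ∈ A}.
K = |A + A| / |A| = 20/6 = 10/3

Enumerate A + A = {a + b : a, b ∈ A}. With |A| = 6, there are |A|^2 = 36 ordered sum pairs; collecting distinct values, A + A = {-30, -21, -15, -14, -12, -6, -5, 0, 1, 2, 3, 4, 9, 10, 13, 18, 19, 20, 28, 38}, so |A + A| = 20. Thus K = 20/6 = 10/3. For comparison, the minimum possible |A + A| over all 6-element sets is 2·6 − 1 = 11 (so min K = 11/6), attained only by arithmetic progressions.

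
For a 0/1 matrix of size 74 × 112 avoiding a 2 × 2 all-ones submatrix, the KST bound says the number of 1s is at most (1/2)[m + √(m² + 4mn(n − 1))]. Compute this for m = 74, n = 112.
z(74, 112; 2, 2) ≤ (1/2)[74 + √(74² + 4·74·112·111)] = (1/2)[74 + √3685348] = 996.863

Kővári–Sós–Turán: let r_1, ..., r_74 be the row sums and z = Σ r_i the total number of 1s. Each pair of columns can share at most one row with both entries 1 (else a 2×2 all-ones block appears), so Σ_i C(r_i, 2) ≤ C(112, 2) = 6216. By convexity Σ_i C(r_i, 2) ≥ 74·C(z/74, 2) = z(z − 74)/(2·74), giving z² − 74z − 74·112·111 ≤ 0 and hence z ≤ (1/2)[74 + √(5476 + 4·919968)] = (1/2)[74 + √3685348] ≈ (1/2)(74 + 1919.726) = 996.863.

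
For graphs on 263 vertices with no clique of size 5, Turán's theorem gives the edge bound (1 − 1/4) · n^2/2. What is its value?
Turán density bound = (3/4) · 263^2/2 = 207507/8 ≈ 25938.375

Turán's theorem: ex(n, K_{r+1}) is achieved by the complete r-partite Turán graph T(n, r) with parts as balanced as possible, and is at most (1 − 1/r) · n^2/2. For r = 4, n = 263: the density bound is (3/4) · 69169/2 = 207507/8 ≈ 25938.375. The integer-valued extremum is e(T(263, 4)) = 25938, which is strictly less than the density bound 207507/8 since 4 ∤ 263 (the parts of T(263, 4) cannot all be equal).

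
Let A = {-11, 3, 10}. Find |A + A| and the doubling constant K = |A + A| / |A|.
K = |A + A| / |A| = 6/3 = 2

Enumerate A + A = {a + b : a, b ∈ A}. With |A| = 3, there are |A|^2 = 9 ordered sum pairs; collecting distinct values, A + A = {-22, -8, -1, 6, 13, 20}, so |A + A| = 6. Thus K = 6/3 = 2. For comparison, the minimum possible |A + A| over all 3-element sets is 2·3 − 1 = 5 (so min K = 5/3), attained only by arithmetic progressions.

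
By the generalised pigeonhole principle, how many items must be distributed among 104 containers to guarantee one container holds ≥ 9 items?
n = (9 − 1)·104 + 1 = 833

By the generalised pigeonhole principle, to guarantee some box contains ≥ r objects we need more than (r − 1) · k objects total. Threshold: n = (r − 1) · k + 1. With r = 9 and k = 104: n = 8 · 104 + 1 = 832 + 1 = 833. For n = 832 = 8 · 104, we can put exactly 8 objects in every box, avoiding 9 in any single one — so 833 is tight.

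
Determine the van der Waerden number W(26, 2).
W(26, 2) = 26 + 1 = 27

A 2-term AP is any pair of integers, so a monochromatic 2-AP exists iff some colour is used at least twice. With 26 colours, the colouring i ↦ i on {1, ..., 26} uses each colour once, avoiding any monochromatic pair, so W(26, 2) > 26. For {1, ..., 27}, pigeonhole forces two integers of the same colour, which form a monochromatic 2-AP. Hence W(26, 2) = 27.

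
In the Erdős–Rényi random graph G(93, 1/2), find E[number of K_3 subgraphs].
E[# K_3] = C(93, 3) · (1/2)^C(3, 2) = 129766 / 2^3 = 64883/4 = 16220.75

For each 3-subset S of vertices (there are C(93, 3) = 129766 such S), let X_S = 1 if S induces a K_3 (all C(3, 2) = 3 edges present). Then P(X_S = 1) = (1/2)^3 = 1/8. By linearity of expectation, E[# K_3] = C(93, 3) · (1/2)^3 = 129766 / 8 = 64883/4 = 16220.75.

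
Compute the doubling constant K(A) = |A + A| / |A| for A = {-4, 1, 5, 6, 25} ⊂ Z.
K = |A + A| / |A| = 14/5

Enumerate A + A = {a + b : a, b ∈ A}. With |A| = 5, there are |A|^2 = 25 ordered sum pairs; collecting distinct values, A + A = {-8, -3, 1, 2, 6, 7, 10, 11, 12, 21, 26, 30, 31, 50}, so |A + A| = 14. Thus K = 14/5. For comparison, the minimum possible |A + A| over all 5-element sets is 2·5 − 1 = 9 (so min K = 9/5), attained only by arithmetic progressions.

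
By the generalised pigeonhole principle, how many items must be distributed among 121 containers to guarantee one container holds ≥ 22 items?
n = (22 − 1)·121 + 1 = 2542

By the generalised pigeonhole principle, to guarantee some box contains ≥ r objects we need more than (r − 1) · k objects total. Threshold: n = (r − 1) · k + 1. With r = 22 and k = 121: n = 21 · 121 + 1 = 2541 + 1 = 2542. For n = 2541 = 21 · 121, we can put exactly 21 objects in every box, avoiding 22 in any single one — so 2542 is tight.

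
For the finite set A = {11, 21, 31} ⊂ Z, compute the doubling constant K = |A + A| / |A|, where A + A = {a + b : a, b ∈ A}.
K = |A + A| / |A| = 5/3

Enumerate A + A = {a + b : a, b ∈ A}. With |A| = 3, there are |A|^2 = 9 ordered sum pairs; collecting distinct values, A + A = {22, 32, 42, 52, 62}, so |A + A| = 5. Thus K = 5/3. Here |A + A| = 2|A| − 1 = 5, the minimum possible — so K = 5/3 is minimal, which holds iff A is an arithmetic progression.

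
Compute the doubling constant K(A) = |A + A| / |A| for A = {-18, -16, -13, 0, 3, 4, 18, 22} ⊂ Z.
K = |A + A| / |A| = 31/8

Enumerate A + A = {a + b : a, b ∈ A}. With |A| = 8, there are |A|^2 = 64 ordered sum pairs; collecting distinct values, A + A = {-36, -34, -32, -31, -29, -26, -18, -16, -15, -14, -13, -12, -10, -9, 0, 2, 3, 4, 5, 6, 7, 8, 9, 18, 21, 22, 25, 26, 36, 40, 44}, so |A + A| = 31. Thus K = 31/8. For comparison, the minimum possible |A + A| over all 8-element sets is 2·8 − 1 = 15 (so min K = 15/8), attained only by arithmetic progressions.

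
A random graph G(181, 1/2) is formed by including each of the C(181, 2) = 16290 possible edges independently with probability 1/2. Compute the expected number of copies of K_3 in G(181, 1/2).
E[# K_3] = C(181, 3) · (1/2)^C(3, 2) = 971970 / 2^3 = 485985/4 = 121496.25

For each 3-subset S of vertices (there are C(181, 3) = 971970 such S), let X_S = 1 if S induces a K_3 (all C(3, 2) = 3 edges present). Then P(X_S = 1) = (1/2)^3 = 1/8. By linearity of expectation, E[# K_3] = C(181, 3) · (1/2)^3 = 971970 / 8 = 485985/4 = 121496.25.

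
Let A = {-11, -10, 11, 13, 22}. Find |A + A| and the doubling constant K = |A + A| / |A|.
K = |A + A| / |A| = 15/5 = 3

Enumerate A + A = {a + b : a, b ∈ A}. With |A| = 5, there are |A|^2 = 25 ordered sum pairs; collecting distinct values, A + A = {-22, -21, -20, 0, 1, 2, 3, 11, 12, 22, 24, 26, 33, 35, 44}, so |A + A| = 15. Thus K = 15/5 = 3. For comparison, the minimum possible |A + A| over all 5-element sets is 2·5 − 1 = 9 (so min K = 9/5), attained only by arithmetic progressions.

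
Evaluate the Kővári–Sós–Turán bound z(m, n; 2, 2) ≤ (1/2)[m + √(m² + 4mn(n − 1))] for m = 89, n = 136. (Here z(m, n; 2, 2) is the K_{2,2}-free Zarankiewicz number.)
z(89, 136; 2, 2) ≤ (1/2)[89 + √(89² + 4·89·136·135)] = (1/2)[89 + √6544081] = 1323.5701

Kővári–Sós–Turán: let r_1, ..., r_89 be the row sums and z = Σ r_i the total number of 1s. Each pair of columns can share at most one row with both entries 1 (else a 2×2 all-ones block appears), so Σ_i C(r_i, 2) ≤ C(136, 2) = 9180. By convexity Σ_i C(r_i, 2) ≥ 89·C(z/89, 2) = z(z − 89)/(2·89), giving z² − 89z − 89·136·135 ≤ 0 and hence z ≤ (1/2)[89 + √(7921 + 4·1634040)] = (1/2)[89 + √6544081] ≈ (1/2)(89 + 2558.1401) = 1323.5701.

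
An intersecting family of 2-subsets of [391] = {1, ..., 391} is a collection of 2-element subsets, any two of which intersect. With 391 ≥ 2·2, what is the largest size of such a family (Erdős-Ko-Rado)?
max |F| = C(390, 1) = 390

The Erdős-Ko-Rado theorem states: for n ≥ 2k, an intersecting family of k-subsets of an n-element set has size at most C(n − 1, k − 1), with equality for 'star' families {A ⊆ [n] : |A| = k, i ∈ A} (fix an element i). For n = 391, k = 2: C(390, 1) = 390.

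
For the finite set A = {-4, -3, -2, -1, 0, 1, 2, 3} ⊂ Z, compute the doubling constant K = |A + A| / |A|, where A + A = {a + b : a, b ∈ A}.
K = |A + A| / |A| = 15/8

Enumerate A + A = {a + b : a, b ∈ A}. With |A| = 8, there are |A|^2 = 64 ordered sum pairs; collecting distinct values, A + A = {-8, -7, -6, -5, -4, -3, -2, -1, 0, 1, 2, 3, 4, 5, 6}, so |A + A| = 15. Thus K = 15/8. Here |A + A| = 2|A| − 1 = 15, the minimum possible — so K = 15/8 is minimal, which holds iff A is an arithmetic progression.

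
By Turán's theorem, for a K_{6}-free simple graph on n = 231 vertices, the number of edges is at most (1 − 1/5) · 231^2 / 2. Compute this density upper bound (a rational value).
Turán density bound = (4/5) · 231^2/2 = 106722/5 ≈ 21344.4

Turán's theorem: ex(n, K_{r+1}) is achieved by the complete r-partite Turán graph T(n, r) with parts as balanced as possible, and is at most (1 − 1/r) · n^2/2. For r = 5, n = 231: the density bound is (4/5) · 53361/2 = 106722/5 ≈ 21344.4. The integer-valued extremum is e(T(231, 5)) = 21344, which is strictly less than the density bound 106722/5 since 5 ∤ 231 (the parts of T(231, 5) cannot all be equal).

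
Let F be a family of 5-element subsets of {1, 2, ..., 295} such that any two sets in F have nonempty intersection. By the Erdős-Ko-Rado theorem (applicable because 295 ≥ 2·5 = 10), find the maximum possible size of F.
max |F| = C(294, 4) = 304985751

Erdős-Ko-Rado (1961): when n ≥ 2k, max |F| = C(n−1, k−1). The bound is attained by the star {A : i ∈ A} for any fixed i ∈ [n]. Here C(295−1, 5−1) = C(294, 4) = 304985751.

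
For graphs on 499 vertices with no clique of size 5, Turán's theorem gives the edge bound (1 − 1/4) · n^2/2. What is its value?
Turán density bound = (3/4) · 499^2/2 = 747003/8 ≈ 93375.375

Turán's theorem: ex(n, K_{r+1}) is achieved by the complete r-partite Turán graph T(n, r) with parts as balanced as possible, and is at most (1 − 1/r) · n^2/2. For r = 4, n = 499: the density bound is (3/4) · 249001/2 = 747003/8 ≈ 93375.375. The integer-valued extremum is e(T(499, 4)) = 93375, which is strictly less than the density bound 747003/8 since 4 ∤ 499 (the parts of T(499, 4) cannot all be equal).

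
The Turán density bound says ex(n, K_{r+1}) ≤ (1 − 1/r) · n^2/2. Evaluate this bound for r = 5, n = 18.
Turán density bound = (4/5) · 18^2/2 = 648/5 ≈ 129.6

Turán's theorem: ex(n, K_{r+1}) is achieved by the complete r-partite Turán graph T(n, r) with parts as balanced as possible, and is at most (1 − 1/r) · n^2/2. For r = 5, n = 18: the density bound is (4/5) · 324/2 = 648/5 ≈ 129.6. The integer-valued extremum is e(T(18, 5)) = 129, which is strictly less than the density bound 648/5 since 5 ∤ 18 (the parts of T(18, 5) cannot all be equal).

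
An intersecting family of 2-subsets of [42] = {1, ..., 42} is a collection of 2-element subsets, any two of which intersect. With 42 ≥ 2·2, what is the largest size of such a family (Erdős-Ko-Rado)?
max |F| = C(41, 1) = 41

The Erdős-Ko-Rado theorem states: for n ≥ 2k, an intersecting family of k-subsets of an n-element set has size at most C(n − 1, k − 1), with equality for 'star' families {A ⊆ [n] : |A| = k, i ∈ A} (fix an element i). For n = 42, k = 2: C(41, 1) = 41.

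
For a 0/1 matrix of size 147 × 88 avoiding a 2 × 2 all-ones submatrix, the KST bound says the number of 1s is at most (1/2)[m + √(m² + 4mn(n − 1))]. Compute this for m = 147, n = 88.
z(147, 88; 2, 2) ≤ (1/2)[147 + √(147² + 4·147·88·87)] = (1/2)[147 + √4523337] = 1136.9069

Kővári–Sós–Turán: let r_1, ..., r_147 be the row sums and z = Σ r_i the total number of 1s. Each pair of columns can share at most one row with both entries 1 (else a 2×2 all-ones block appears), so Σ_i C(r_i, 2) ≤ C(88, 2) = 3828. By convexity Σ_i C(r_i, 2) ≥ 147·C(z/147, 2) = z(z − 147)/(2·147), giving z² − 147z − 147·88·87 ≤ 0 and hence z ≤ (1/2)[147 + √(21609 + 4·1125432)] = (1/2)[147 + √4523337] ≈ (1/2)(147 + 2126.8138) = 1136.9069.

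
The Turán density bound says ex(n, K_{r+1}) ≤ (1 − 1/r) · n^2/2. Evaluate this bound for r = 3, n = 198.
Turán density bound = (2/3) · 198^2/2 = 13068

Turán's theorem: ex(n, K_{r+1}) is achieved by the complete r-partite Turán graph T(n, r) with parts as balanced as possible, and is at most (1 − 1/r) · n^2/2. For r = 3, n = 198: the density bound is (2/3) · 39204/2 = 13068. Since 3 ∣ 198, the Turán graph T(198, 3) has parts of equal size 66, and its edge count e(T(198, 3)) = 13068 attains the density bound exactly.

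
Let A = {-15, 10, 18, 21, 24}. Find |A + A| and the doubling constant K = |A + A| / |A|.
K = |A + A| / |A| = 14/5

Enumerate A + A = {a + b : a, b ∈ A}. With |A| = 5, there are |A|^2 = 25 ordered sum pairs; collecting distinct values, A + A = {-30, -5, 3, 6, 9, 20, 28, 31, 34, 36, 39, 42, 45, 48}, so |A + A| = 14. Thus K = 14/5. For comparison, the minimum possible |A + A| over all 5-element sets is 2·5 − 1 = 9 (so min K = 9/5), attained only by arithmetic progressions.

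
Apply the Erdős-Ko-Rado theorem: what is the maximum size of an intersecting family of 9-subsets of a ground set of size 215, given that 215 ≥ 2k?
max |F| = C(214, 8) = 95563144300338

Erdős-Ko-Rado (1961): when n ≥ 2k, max |F| = C(n−1, k−1). The bound is attained by the star {A : i ∈ A} for any fixed i ∈ [n]. Here C(215−1, 9−1) = C(214, 8) = 95563144300338.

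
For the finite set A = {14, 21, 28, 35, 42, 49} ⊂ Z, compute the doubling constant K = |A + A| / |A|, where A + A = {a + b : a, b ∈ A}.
K = |A + A| / |A| = 11/6

Enumerate A + A = {a + b : a, b ∈ A}. With |A| = 6, there are |A|^2 = 36 ordered sum pairs; collecting distinct values, A + A = {28, 35, 42, 49, 56, 63, 70, 77, 84, 91, 98}, so |A + A| = 11. Thus K = 11/6. Here |A + A| = 2|A| − 1 = 11, the minimum possible — so K = 11/6 is minimal, which holds iff A is an arithmetic progression.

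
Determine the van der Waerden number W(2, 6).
W(2, 6) = 1132

This is a classical value, W(2, 6) = 1132, established by combining an explicit 2-colouring of {1, ..., 1131} with no monochromatic 6-AP (giving the lower bound W(2, 6) > 1131) and a finite case analysis / exhaustive computer search showing every 2-colouring of {1, ..., 1132} has such an AP.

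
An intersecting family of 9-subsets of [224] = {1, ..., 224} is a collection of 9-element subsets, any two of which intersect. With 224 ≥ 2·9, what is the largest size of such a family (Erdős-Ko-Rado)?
max |F| = C(223, 8) = 133587665983629

Erdős-Ko-Rado (1961): when n ≥ 2k, max |F| = C(n−1, k−1). The bound is attained by the star {A : i ∈ A} for any fixed i ∈ [n]. Here C(224−1, 9−1) = C(223, 8) = 133587665983629.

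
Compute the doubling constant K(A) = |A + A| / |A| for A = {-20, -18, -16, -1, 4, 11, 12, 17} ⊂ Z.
K = |A + A| / |A| = 34/8 = 17/4

Enumerate A + A = {a + b : a, b ∈ A}. With |A| = 8, there are |A|^2 = 64 ordered sum pairs; collecting distinct values, A + A = {-40, -38, -36, -34, -32, -21, -19, -17, -16, -14, -12, -9, -8, -7, -6, -5, -4, -3, -2, -1, 1, 3, 8, 10, 11, 15, 16, 21, 22, 23, 24, 28, 29, 34}, so |A + A| = 34. Thus K = 34/8 = 17/4. For comparison, the minimum possible |A + A| over all 8-element sets is 2·8 − 1 = 15 (so min K = 15/8), attained only by arithmetic progressions.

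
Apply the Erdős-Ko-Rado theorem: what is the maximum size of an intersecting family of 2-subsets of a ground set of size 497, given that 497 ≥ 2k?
max |F| = C(496, 1) = 496

Erdős-Ko-Rado (1961): when n ≥ 2k, max |F| = C(n−1, k−1). The bound is attained by the star {A : i ∈ A} for any fixed i ∈ [n]. Here C(497−1, 2−1) = C(496, 1) = 496.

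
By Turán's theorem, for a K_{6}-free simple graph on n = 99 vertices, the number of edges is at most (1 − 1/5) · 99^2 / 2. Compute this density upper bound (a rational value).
Turán density bound = (4/5) · 99^2/2 = 19602/5 ≈ 3920.4

Turán's theorem: ex(n, K_{r+1}) is achieved by the complete r-partite Turán graph T(n, r) with parts as balanced as possible, and is at most (1 − 1/r) · n^2/2. For r = 5, n = 99: the density bound is (4/5) · 9801/2 = 19602/5 ≈ 3920.4. The integer-valued extremum is e(T(99, 5)) = 3920, which is strictly less than the density bound 19602/5 since 5 ∤ 99 (the parts of T(99, 5) cannot all be equal).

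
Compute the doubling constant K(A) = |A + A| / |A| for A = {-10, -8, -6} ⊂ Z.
K = |A + A| / |A| = 5/3

Enumerate A + A = {a + b : a, b ∈ A}. With |A| = 3, there are |A|^2 = 9 ordered sum pairs; collecting distinct values, A + A = {-20, -18, -16, -14, -12}, so |A + A| = 5. Thus K = 5/3. Here |A + A| = 2|A| − 1 = 5, the minimum possible — so K = 5/3 is minimal, which holds iff A is an arithmetic progression.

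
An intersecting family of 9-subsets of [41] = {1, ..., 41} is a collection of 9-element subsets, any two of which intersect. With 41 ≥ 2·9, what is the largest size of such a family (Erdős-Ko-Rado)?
max |F| = C(40, 8) = 76904685

The Erdős-Ko-Rado theorem states: for n ≥ 2k, an intersecting family of k-subsets of an n-element set has size at most C(n − 1, k − 1), with equality for 'star' families {A ⊆ [n] : |A| = k, i ∈ A} (fix an element i). For n = 41, k = 9: C(40, 8) = 76904685.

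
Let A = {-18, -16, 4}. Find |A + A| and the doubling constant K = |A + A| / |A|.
K = |A + A| / |A| = 6/3 = 2

Enumerate A + A = {a + b : a, b ∈ A}. With |A| = 3, there are |A|^2 = 9 ordered sum pairs; collecting distinct values, A + A = {-36, -34, -32, -14, -12, 8}, so |A + A| = 6. Thus K = 6/3 = 2. For comparison, the minimum possible |A + A| over all 3-element sets is 2·3 − 1 = 5 (so min K = 5/3), attained only by arithmetic progressions.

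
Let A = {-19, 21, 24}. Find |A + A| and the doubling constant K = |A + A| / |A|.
K = |A + A| / |A| = 6/3 = 2

Enumerate A + A = {a + b : a, b ∈ A}. With |A| = 3, there are |A|^2 = 9 ordered sum pairs; collecting distinct values, A + A = {-38, 2, 5, 42, 45, 48}, so |A + A| = 6. Thus K = 6/3 = 2. For comparison, the minimum possible |A + A| over all 3-element sets is 2·3 − 1 = 5 (so min K = 5/3), attained only by arithmetic progressions.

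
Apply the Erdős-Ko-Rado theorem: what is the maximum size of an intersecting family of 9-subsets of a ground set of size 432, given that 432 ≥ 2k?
max |F| = C(431, 8) = 27664226025725575

Erdős-Ko-Rado (1961): when n ≥ 2k, max |F| = C(n−1, k−1). The bound is attained by the star {A : i ∈ A} for any fixed i ∈ [n]. Here C(432−1, 9−1) = C(431, 8) = 27664226025725575.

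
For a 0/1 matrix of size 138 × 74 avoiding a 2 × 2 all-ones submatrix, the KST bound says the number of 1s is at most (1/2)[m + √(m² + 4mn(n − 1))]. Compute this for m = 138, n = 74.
z(138, 74; 2, 2) ≤ (1/2)[138 + √(138² + 4·138·74·73)] = (1/2)[138 + √3000948] = 935.1622

Kővári–Sós–Turán: let r_1, ..., r_138 be the row sums and z = Σ r_i the total number of 1s. Each pair of columns can share at most one row with both entries 1 (else a 2×2 all-ones block appears), so Σ_i C(r_i, 2) ≤ C(74, 2) = 2701. By convexity Σ_i C(r_i, 2) ≥ 138·C(z/138, 2) = z(z − 138)/(2·138), giving z² − 138z − 138·74·73 ≤ 0 and hence z ≤ (1/2)[138 + √(19044 + 4·745476)] = (1/2)[138 + √3000948] ≈ (1/2)(138 + 1732.3244) = 935.1622.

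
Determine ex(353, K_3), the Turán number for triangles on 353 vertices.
ex(353, K_3) = ⌊353^2/4⌋ = 31152

Mantel (1907): a triangle-free graph on n vertices has at most ⌊n^2/4⌋ edges, with equality for the complete bipartite graph K_{⌊n/2⌋, ⌈n/2⌉}. For n = 353: ⌊353^2/4⌋ = ⌊124609/4⌋ = 31152. The extremal graph is K_{176, 177}, which has 176·177 = 31152 edges.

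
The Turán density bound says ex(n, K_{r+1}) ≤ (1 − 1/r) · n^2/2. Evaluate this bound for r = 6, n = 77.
Turán density bound = (5/6) · 77^2/2 = 29645/12 ≈ 2470.4167

Turán's theorem: ex(n, K_{r+1}) is achieved by the complete r-partite Turán graph T(n, r) with parts as balanced as possible, and is at most (1 − 1/r) · n^2/2. For r = 6, n = 77: the density bound is (5/6) · 5929/2 = 29645/12 ≈ 2470.4167. The integer-valued extremum is e(T(77, 6)) = 2470, which is strictly less than the density bound 29645/12 since 6 ∤ 77 (the parts of T(77, 6) cannot all be equal).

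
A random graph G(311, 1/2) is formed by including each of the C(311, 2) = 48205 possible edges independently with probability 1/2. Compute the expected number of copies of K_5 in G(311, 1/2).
E[# K_5] = C(311, 5) · (1/2)^C(5, 2) = 23474070697 / 2^10 ≈ 22923897.165039

For each 5-subset S of vertices (there are C(311, 5) = 23474070697 such S), let X_S = 1 if S induces a K_5 (all C(5, 2) = 10 edges present). Then P(X_S = 1) = (1/2)^10 = 1/1024. By linearity of expectation, E[# K_5] = C(311, 5) · (1/2)^10 = 23474070697 / 1024 ≈ 22923897.165039.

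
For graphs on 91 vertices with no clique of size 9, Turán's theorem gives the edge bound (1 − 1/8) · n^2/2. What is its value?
Turán density bound = (7/8) · 91^2/2 = 57967/16 ≈ 3622.9375

Turán's theorem: ex(n, K_{r+1}) is achieved by the complete r-partite Turán graph T(n, r) with parts as balanced as possible, and is at most (1 − 1/r) · n^2/2. For r = 8, n = 91: the density bound is (7/8) · 8281/2 = 57967/16 ≈ 3622.9375. The integer-valued extremum is e(T(91, 8)) = 3622, which is strictly less than the density bound 57967/16 since 8 ∤ 91 (the parts of T(91, 8) cannot all be equal).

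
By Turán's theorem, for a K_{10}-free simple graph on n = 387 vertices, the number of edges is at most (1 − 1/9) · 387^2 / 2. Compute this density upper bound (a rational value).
Turán density bound = (8/9) · 387^2/2 = 66564

Turán's theorem: ex(n, K_{r+1}) is achieved by the complete r-partite Turán graph T(n, r) with parts as balanced as possible, and is at most (1 − 1/r) · n^2/2. For r = 9, n = 387: the density bound is (8/9) · 149769/2 = 66564. Since 9 ∣ 387, the Turán graph T(387, 9) has parts of equal size 43, and its edge count e(T(387, 9)) = 66564 attains the density bound exactly.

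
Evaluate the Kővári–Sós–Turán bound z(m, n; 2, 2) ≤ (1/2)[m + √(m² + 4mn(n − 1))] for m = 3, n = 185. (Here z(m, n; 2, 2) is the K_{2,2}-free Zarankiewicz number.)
z(3, 185; 2, 2) ≤ (1/2)[3 + √(3² + 4·3·185·184)] = (1/2)[3 + √408489] = 321.0657

Kővári–Sós–Turán: let r_1, ..., r_3 be the row sums and z = Σ r_i the total number of 1s. Each pair of columns can share at most one row with both entries 1 (else a 2×2 all-ones block appears), so Σ_i C(r_i, 2) ≤ C(185, 2) = 17020. By convexity Σ_i C(r_i, 2) ≥ 3·C(z/3, 2) = z(z − 3)/(2·3), giving z² − 3z − 3·185·184 ≤ 0 and hence z ≤ (1/2)[3 + √(9 + 4·102120)] = (1/2)[3 + √408489] ≈ (1/2)(3 + 639.1314) = 321.0657.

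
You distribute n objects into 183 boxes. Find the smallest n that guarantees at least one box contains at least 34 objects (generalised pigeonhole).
n = (34 − 1)·183 + 1 = 6040

By the generalised pigeonhole principle, to guarantee some box contains ≥ r objects we need more than (r − 1) · k objects total. Threshold: n = (r − 1) · k + 1. With r = 34 and k = 183: n = 33 · 183 + 1 = 6039 + 1 = 6040. For n = 6039 = 33 · 183, we can put exactly 33 objects in every box, avoiding 34 in any single one — so 6040 is tight.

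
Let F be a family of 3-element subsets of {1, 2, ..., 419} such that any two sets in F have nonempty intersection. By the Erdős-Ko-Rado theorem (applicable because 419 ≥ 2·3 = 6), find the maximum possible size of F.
max |F| = C(418, 2) = 87153

Erdős-Ko-Rado (1961): when n ≥ 2k, max |F| = C(n−1, k−1). The bound is attained by the star {A : i ∈ A} for any fixed i ∈ [n]. Here C(419−1, 3−1) = C(418, 2) = 87153.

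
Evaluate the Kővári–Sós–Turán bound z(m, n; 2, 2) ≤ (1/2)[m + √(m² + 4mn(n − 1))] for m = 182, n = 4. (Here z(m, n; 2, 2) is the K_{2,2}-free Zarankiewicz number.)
z(182, 4; 2, 2) ≤ (1/2)[182 + √(182² + 4·182·4·3)] = (1/2)[182 + √41860] = 193.2986

Kővári–Sós–Turán: let r_1, ..., r_182 be the row sums and z = Σ r_i the total number of 1s. Each pair of columns can share at most one row with both entries 1 (else a 2×2 all-ones block appears), so Σ_i C(r_i, 2) ≤ C(4, 2) = 6. By convexity Σ_i C(r_i, 2) ≥ 182·C(z/182, 2) = z(z − 182)/(2·182), giving z² − 182z − 182·4·3 ≤ 0 and hence z ≤ (1/2)[182 + √(33124 + 4·2184)] = (1/2)[182 + √41860] ≈ (1/2)(182 + 204.5972) = 193.2986.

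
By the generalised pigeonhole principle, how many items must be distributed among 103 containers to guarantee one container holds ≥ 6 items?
n = (6 − 1)·103 + 1 = 516

By the generalised pigeonhole principle, to guarantee some box contains ≥ r objects we need more than (r − 1) · k objects total. Threshold: n = (r − 1) · k + 1. With r = 6 and k = 103: n = 5 · 103 + 1 = 515 + 1 = 516. For n = 515 = 5 · 103, we can put exactly 5 objects in every box, avoiding 6 in any single one — so 516 is tight.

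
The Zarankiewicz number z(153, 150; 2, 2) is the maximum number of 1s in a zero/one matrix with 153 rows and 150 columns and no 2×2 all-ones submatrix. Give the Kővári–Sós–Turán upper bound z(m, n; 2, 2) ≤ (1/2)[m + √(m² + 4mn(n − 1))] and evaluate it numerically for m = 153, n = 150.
z(153, 150; 2, 2) ≤ (1/2)[153 + √(153² + 4·153·150·149)] = (1/2)[153 + √13701609] = 1927.2842

Kővári–Sós–Turán: let r_1, ..., r_153 be the row sums and z = Σ r_i the total number of 1s. Each pair of columns can share at most one row with both entries 1 (else a 2×2 all-ones block appears), so Σ_i C(r_i, 2) ≤ C(150, 2) = 11175. By convexity Σ_i C(r_i, 2) ≥ 153·C(z/153, 2) = z(z − 153)/(2·153), giving z² − 153z − 153·150·149 ≤ 0 and hence z ≤ (1/2)[153 + √(23409 + 4·3419550)] = (1/2)[153 + √13701609] ≈ (1/2)(153 + 3701.5685) = 1927.2842.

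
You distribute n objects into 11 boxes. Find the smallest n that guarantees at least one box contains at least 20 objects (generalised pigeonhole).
n = (20 − 1)·11 + 1 = 210

By the generalised pigeonhole principle, to guarantee some box contains ≥ r objects we need more than (r − 1) · k objects total. Threshold: n = (r − 1) · k + 1. With r = 20 and k = 11: n = 19 · 11 + 1 = 209 + 1 = 210. For n = 209 = 19 · 11, we can put exactly 19 objects in every box, avoiding 20 in any single one — so 210 is tight.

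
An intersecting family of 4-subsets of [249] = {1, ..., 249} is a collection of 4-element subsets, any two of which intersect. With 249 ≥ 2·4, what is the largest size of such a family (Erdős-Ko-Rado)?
max |F| = C(248, 3) = 2511496

The Erdős-Ko-Rado theorem states: for n ≥ 2k, an intersecting family of k-subsets of an n-element set has size at most C(n − 1, k − 1), with equality for 'star' families {A ⊆ [n] : |A| = k, i ∈ A} (fix an element i). For n = 249, k = 4: C(248, 3) = 2511496.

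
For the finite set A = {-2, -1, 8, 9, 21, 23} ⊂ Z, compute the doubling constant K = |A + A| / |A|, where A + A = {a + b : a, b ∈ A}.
K = |A + A| / |A| = 20/6 = 10/3

Enumerate A + A = {a + b : a, b ∈ A}. With |A| = 6, there are |A|^2 = 36 ordered sum pairs; collecting distinct values, A + A = {-4, -3, -2, 6, 7, 8, 16, 17, 18, 19, 20, 21, 22, 29, 30, 31, 32, 42, 44, 46}, so |A + A| = 20. Thus K = 20/6 = 10/3. For comparison, the minimum possible |A + A| over all 6-element sets is 2·6 − 1 = 11 (so min K = 11/6), attained only by arithmetic progressions.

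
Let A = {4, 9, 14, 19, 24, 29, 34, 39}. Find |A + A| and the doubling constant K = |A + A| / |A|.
K = |A + A| / |A| = 15/8

Enumerate A + A = {a + b : a, b ∈ A}. With |A| = 8, there are |A|^2 = 64 ordered sum pairs; collecting distinct values, A + A = {8, 13, 18, 23, 28, 33, 38, 43, 48, 53, 58, 63, 68, 73, 78}, so |A + A| = 15. Thus K = 15/8. Here |A + A| = 2|A| − 1 = 15, the minimum possible — so K = 15/8 is minimal, which holds iff A is an arithmetic progression.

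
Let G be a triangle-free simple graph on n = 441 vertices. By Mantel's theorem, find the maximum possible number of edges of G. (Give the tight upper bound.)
ex(441, K_3) = ⌊441^2/4⌋ = 48620

Mantel (1907): a triangle-free graph on n vertices has at most ⌊n^2/4⌋ edges, with equality for the complete bipartite graph K_{⌊n/2⌋, ⌈n/2⌉}. For n = 441: ⌊441^2/4⌋ = ⌊194481/4⌋ = 48620. The extremal graph is K_{220, 221}, which has 220·221 = 48620 edges.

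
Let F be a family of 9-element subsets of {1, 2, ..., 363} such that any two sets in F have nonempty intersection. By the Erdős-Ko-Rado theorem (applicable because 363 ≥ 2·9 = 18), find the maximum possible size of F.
max |F| = C(362, 8) = 6765841072521345

Erdős-Ko-Rado (1961): when n ≥ 2k, max |F| = C(n−1, k−1). The bound is attained by the star {A : i ∈ A} for any fixed i ∈ [n]. Here C(363−1, 9−1) = C(362, 8) = 6765841072521345.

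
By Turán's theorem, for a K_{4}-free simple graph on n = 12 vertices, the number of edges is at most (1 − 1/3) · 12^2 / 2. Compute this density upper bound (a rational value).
Turán density bound = (2/3) · 12^2/2 = 48

Turán's theorem: ex(n, K_{r+1}) is achieved by the complete r-partite Turán graph T(n, r) with parts as balanced as possible, and is at most (1 − 1/r) · n^2/2. For r = 3, n = 12: the density bound is (2/3) · 144/2 = 48. Since 3 ∣ 12, the Turán graph T(12, 3) has parts of equal size 4, and its edge count e(T(12, 3)) = 48 attains the density bound exactly.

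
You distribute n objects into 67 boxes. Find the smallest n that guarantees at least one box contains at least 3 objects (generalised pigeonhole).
n = (3 − 1)·67 + 1 = 135

By the generalised pigeonhole principle, to guarantee some box contains ≥ r objects we need more than (r − 1) · k objects total. Threshold: n = (r − 1) · k + 1. With r = 3 and k = 67: n = 2 · 67 + 1 = 134 + 1 = 135. For n = 134 = 2 · 67, we can put exactly 2 objects in every box, avoiding 3 in any single one — so 135 is tight.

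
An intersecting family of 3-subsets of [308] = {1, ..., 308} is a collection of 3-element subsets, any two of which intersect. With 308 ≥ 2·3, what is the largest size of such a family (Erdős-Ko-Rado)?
max |F| = C(307, 2) = 46971

Erdős-Ko-Rado (1961): when n ≥ 2k, max |F| = C(n−1, k−1). The bound is attained by the star {A : i ∈ A} for any fixed i ∈ [n]. Here C(308−1, 3−1) = C(307, 2) = 46971.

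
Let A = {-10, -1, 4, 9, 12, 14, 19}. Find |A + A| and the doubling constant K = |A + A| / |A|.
K = |A + A| / |A| = 22/7

Enumerate A + A = {a + b : a, b ∈ A}. With |A| = 7, there are |A|^2 = 49 ordered sum pairs; collecting distinct values, A + A = {-20, -11, -6, -2, -1, 2, 3, 4, 8, 9, 11, 13, 16, 18, 21, 23, 24, 26, 28, 31, 33, 38}, so |A + A| = 22. Thus K = 22/7. For comparison, the minimum possible |A + A| over all 7-element sets is 2·7 − 1 = 13 (so min K = 13/7), attained only by arithmetic progressions.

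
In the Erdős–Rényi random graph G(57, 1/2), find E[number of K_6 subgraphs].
E[# K_6] = C(57, 6) · (1/2)^C(6, 2) = 36288252 / 2^15 = 9072063/8192 ≈ 1107.429565

For each 6-subset S of vertices (there are C(57, 6) = 36288252 such S), let X_S = 1 if S induces a K_6 (all C(6, 2) = 15 edges present). Then P(X_S = 1) = (1/2)^15 = 1/32768. By linearity of expectation, E[# K_6] = C(57, 6) · (1/2)^15 = 36288252 / 32768 = 9072063/8192 ≈ 1107.429565.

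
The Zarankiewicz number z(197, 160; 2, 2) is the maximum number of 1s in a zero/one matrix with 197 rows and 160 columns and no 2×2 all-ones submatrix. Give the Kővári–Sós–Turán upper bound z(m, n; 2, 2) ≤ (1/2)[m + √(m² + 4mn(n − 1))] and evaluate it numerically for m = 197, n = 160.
z(197, 160; 2, 2) ≤ (1/2)[197 + √(197² + 4·197·160·159)] = (1/2)[197 + √20085529] = 2339.3441

Kővári–Sós–Turán: let r_1, ..., r_197 be the row sums and z = Σ r_i the total number of 1s. Each pair of columns can share at most one row with both entries 1 (else a 2×2 all-ones block appears), so Σ_i C(r_i, 2) ≤ C(160, 2) = 12720. By convexity Σ_i C(r_i, 2) ≥ 197·C(z/197, 2) = z(z − 197)/(2·197), giving z² − 197z − 197·160·159 ≤ 0 and hence z ≤ (1/2)[197 + √(38809 + 4·5011680)] = (1/2)[197 + √20085529] ≈ (1/2)(197 + 4481.6882) = 2339.3441.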